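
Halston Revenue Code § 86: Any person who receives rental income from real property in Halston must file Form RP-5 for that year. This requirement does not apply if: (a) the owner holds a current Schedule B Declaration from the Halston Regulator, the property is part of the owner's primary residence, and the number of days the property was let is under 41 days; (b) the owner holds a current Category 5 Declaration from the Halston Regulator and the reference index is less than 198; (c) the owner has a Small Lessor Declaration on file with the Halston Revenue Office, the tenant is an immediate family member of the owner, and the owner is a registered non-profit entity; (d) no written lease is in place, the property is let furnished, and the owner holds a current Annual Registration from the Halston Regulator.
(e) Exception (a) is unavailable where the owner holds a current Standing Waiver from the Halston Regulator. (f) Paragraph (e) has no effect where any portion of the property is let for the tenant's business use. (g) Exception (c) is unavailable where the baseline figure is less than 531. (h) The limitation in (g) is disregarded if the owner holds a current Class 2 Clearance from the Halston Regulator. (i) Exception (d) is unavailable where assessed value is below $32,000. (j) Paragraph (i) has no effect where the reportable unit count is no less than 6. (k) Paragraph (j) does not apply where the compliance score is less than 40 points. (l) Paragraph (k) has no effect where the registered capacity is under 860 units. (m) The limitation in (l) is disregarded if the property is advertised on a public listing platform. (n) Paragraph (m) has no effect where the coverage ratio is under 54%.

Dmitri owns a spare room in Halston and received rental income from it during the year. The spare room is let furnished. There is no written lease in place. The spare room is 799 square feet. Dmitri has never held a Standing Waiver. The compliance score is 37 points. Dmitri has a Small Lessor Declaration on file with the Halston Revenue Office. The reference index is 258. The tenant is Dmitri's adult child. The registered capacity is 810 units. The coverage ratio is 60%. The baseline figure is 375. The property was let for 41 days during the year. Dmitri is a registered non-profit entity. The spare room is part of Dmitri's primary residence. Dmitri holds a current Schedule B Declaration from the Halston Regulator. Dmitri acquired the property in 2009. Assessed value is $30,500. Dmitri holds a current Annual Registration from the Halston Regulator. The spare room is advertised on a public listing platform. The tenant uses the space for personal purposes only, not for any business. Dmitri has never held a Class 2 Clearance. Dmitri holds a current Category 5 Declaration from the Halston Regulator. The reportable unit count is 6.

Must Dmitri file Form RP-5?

Exception (a) does not apply: the number of days the property was let is 41 days, not under 41 days.
Exception (b) fails — the reference index is 258, not less than 198.
Exception (c) is satisfied on its face — a Small Lessor Declaration is on file; the tenant is an immediate family member; Dmitri is a registered non-profit. But: (g) applies — the baseline figure is 375, less than the 531 limit. (h) is not triggered (the Class 2 Clearance is not current), so (g) stands. Exception (c) does not apply.
Exception (d)'s conditions are all satisfied: there is no written lease; the property is let furnished; a current Annual Registration is held. But applying paragraphs (i)–(n): (i) operates against (d): assessed value is $30,500, below the $32,000 limit. (j) is engaged (the reportable unit count is 6, meeting the 6 threshold), but is itself disapplied by (k): (k) operates against (j): the compliance score is 37 points, less than the 40 points limit. (l) would limit (k) — the registered capacity is 810 units, under the 860 units limit — but (m) sets (l) aside: (m) operates against (l): the property is publicly advertised. (n) does not operate here (the coverage ratio is 60%, not under 54%), so (m) stands. (d) is therefore removed.
None of the exceptions is available; § 86 applies in full.

Yes — Dmitri must file Form RP-5.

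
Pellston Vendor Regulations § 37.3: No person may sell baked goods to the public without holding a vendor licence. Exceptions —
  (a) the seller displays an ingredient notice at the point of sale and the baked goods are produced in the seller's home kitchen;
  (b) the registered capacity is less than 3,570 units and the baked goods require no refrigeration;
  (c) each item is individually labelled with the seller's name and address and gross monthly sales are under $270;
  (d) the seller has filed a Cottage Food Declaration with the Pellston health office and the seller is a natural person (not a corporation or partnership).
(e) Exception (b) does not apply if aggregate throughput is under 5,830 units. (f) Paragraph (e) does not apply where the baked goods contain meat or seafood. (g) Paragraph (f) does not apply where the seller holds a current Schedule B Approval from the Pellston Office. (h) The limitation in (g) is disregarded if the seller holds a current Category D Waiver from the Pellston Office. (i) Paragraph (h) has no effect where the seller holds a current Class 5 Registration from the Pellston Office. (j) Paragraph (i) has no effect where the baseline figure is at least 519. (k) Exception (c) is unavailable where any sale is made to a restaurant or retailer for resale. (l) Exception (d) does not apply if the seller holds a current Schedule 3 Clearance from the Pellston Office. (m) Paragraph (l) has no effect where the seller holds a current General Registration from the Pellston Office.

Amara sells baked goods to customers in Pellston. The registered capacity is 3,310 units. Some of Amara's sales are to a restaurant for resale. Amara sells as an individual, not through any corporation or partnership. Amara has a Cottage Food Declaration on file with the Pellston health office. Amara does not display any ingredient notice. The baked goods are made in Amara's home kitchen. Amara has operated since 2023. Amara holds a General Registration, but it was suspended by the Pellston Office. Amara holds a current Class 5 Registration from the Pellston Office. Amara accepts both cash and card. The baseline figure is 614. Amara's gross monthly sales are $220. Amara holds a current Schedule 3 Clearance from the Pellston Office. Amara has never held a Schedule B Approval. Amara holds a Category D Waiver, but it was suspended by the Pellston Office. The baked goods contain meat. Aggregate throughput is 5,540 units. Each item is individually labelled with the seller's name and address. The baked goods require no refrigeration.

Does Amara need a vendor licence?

No — exception (b) applies; Amara is not required to hold a vendor licence.

Exception (a) does not apply: no ingredient notice is displayed.
Exception (b)'s conditions are all satisfied: the registered capacity is 3,310 units, less than the 3,570 units limit; the baked goods are shelf-stable. Considering the limiting provisions: (e) would limit (b) — aggregate throughput is 5,540 units, under the 5,830 units limit — but (f) sets (e) aside: (f) is triggered — the baked goods contain meat. (g), which would lift (f), is not triggered — the Schedule B Approval is not current. (b) remains available.
Exception (c)'s conditions are all satisfied: items are individually labelled; gross monthly sales are $220, under the $270 limit. But applying paragraph (k): (k) applies — some sales are to a restaurant for resale. Exception (c) does not apply.
Exception (d) is satisfied on its face — a Cottage Food Declaration is on file; the seller is a natural person. Turning to paragraphs (l)–(m): (l) applies — a current Schedule 3 Clearance is held. (m) does not operate here (there is no General Registration in force), so (l) stands. Exception (d) does not apply.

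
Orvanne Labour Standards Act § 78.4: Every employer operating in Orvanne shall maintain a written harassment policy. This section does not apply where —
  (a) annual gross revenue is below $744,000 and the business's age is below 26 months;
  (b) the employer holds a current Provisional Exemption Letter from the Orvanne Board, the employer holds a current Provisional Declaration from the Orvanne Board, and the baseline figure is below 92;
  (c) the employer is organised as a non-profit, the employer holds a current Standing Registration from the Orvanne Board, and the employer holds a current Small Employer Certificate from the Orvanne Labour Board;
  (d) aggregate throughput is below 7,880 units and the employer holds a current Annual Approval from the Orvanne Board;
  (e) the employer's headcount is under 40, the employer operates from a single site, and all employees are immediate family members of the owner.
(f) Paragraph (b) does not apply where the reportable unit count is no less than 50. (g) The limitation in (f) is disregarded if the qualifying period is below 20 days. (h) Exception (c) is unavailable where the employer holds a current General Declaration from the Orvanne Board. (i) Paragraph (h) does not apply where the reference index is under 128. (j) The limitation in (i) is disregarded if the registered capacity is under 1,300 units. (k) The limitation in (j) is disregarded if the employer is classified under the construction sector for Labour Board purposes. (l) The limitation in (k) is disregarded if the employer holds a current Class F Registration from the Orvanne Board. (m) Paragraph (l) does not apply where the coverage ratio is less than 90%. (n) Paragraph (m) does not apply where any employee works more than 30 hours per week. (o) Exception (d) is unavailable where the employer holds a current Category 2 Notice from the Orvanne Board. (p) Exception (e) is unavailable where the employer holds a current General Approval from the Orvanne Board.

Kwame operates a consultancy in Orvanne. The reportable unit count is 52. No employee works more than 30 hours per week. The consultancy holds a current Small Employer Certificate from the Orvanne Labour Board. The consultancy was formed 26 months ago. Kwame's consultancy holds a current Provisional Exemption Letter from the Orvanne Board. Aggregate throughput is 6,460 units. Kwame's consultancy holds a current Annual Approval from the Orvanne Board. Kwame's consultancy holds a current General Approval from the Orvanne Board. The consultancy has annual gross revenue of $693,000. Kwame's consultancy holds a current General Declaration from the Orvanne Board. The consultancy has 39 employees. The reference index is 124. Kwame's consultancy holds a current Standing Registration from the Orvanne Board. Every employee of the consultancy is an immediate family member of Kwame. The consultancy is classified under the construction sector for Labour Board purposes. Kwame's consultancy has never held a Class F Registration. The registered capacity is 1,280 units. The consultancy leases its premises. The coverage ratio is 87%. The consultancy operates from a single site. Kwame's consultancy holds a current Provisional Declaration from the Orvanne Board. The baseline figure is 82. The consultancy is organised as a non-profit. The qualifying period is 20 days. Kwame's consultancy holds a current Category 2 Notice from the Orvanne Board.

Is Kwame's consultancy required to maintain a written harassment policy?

Exception (a) does not apply: the business's age is 26 months, not below 26 months.
Exception (b): a current Provisional Exemption Letter is held; a current Provisional Declaration is held; the baseline figure is 82, below the 92 limit — every condition holds. However, paragraphs (f)–(g) must be considered: (f) operates against (b): the reportable unit count is 52, meeting the 50 threshold. (g), which would lift (f), is not engaged — the qualifying period is 20 days, not below 20 days. Exception (b) does not apply.
Exception (c)'s conditions are all satisfied: the employer is a non-profit; a current Standing Registration is held; a current Small Employer Certificate is held. Considering the limiting provisions: (h) would limit (c) — a current General Declaration is held — but (i) sets (h) aside: (i) operates against (h): the reference index is 124, under the 128 limit. (j) would limit (i) — the registered capacity is 1,280 units, under the 1,300 units limit — but (k) sets (j) aside: (k) applies — the consultancy is classified under the construction sector. (l) is not engaged (the Class F Registration is not current), so (k) stands. Exception (c) stands.
All of (d)'s requirements are met (aggregate throughput is 6,460 units, below the 7,880 units limit; a current Annual Approval is held). But applying paragraph (o): (o) applies — a current Category 2 Notice is held. So (d) is unavailable.
All of (e)'s requirements are met (the employer's headcount is 39, under the 40 limit; the employer operates from a single site; every employee is an immediate family member). However, paragraph (p) must be considered: (p) applies — a current General Approval is held. Exception (e) does not apply.

No — exception (c) applies; Kwame's consultancy is not required to maintain a written harassment policy.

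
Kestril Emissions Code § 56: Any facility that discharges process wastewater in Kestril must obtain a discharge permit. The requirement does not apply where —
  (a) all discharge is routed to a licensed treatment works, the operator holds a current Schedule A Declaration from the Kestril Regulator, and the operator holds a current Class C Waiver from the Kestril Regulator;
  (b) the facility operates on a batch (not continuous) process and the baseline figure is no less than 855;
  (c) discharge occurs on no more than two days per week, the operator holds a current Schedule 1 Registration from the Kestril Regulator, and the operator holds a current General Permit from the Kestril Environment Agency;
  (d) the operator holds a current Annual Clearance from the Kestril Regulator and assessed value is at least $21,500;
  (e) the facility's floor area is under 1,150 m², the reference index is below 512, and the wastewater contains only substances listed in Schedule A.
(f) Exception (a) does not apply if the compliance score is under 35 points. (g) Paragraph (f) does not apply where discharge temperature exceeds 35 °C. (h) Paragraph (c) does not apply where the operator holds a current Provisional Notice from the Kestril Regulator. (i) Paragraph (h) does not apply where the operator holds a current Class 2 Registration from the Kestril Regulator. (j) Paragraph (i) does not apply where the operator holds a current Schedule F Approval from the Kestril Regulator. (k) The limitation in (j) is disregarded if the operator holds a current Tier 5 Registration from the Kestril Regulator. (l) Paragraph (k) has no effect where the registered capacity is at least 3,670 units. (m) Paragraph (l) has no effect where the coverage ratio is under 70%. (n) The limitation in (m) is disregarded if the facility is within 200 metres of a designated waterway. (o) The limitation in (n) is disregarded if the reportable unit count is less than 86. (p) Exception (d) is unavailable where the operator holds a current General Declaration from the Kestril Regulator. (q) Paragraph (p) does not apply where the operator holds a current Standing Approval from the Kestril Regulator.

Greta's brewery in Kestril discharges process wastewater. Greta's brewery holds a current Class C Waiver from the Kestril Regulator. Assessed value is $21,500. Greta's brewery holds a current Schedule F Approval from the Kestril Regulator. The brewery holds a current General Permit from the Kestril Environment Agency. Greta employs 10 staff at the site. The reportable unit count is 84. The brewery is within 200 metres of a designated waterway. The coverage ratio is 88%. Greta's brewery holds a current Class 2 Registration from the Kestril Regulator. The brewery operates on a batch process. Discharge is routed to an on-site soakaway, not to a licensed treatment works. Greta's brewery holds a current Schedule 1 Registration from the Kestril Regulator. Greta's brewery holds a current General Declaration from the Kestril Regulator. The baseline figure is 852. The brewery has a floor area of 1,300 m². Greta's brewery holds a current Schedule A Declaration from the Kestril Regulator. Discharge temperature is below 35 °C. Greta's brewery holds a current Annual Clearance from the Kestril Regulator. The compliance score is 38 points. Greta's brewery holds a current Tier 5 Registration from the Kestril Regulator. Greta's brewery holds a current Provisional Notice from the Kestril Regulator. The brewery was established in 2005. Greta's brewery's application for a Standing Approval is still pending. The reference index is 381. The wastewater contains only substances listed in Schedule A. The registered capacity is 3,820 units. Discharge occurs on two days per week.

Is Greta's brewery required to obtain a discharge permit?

Exception (a) does not apply: discharge is not routed to a licensed treatment works.
Exception (b) does not apply: the baseline figure is 852, short of 855.
Exception (c)'s conditions are all satisfied: discharge occurs on no more than two days per week; a current Schedule 1 Registration is held; a current General Permit is held. But applying paragraphs (h)–(o): (h) operates against (c): a current Provisional Notice is held. (i) would limit (h) — a current Class 2 Registration is held — but (j) sets (i) aside: (j) operates against (i): a current Schedule F Approval is held. (k) operates (a current Tier 5 Registration is held), but yields to (l): (l) applies — the registered capacity is 3,820 units, meeting the 3,670 units threshold. (m), which would lift (l), is not triggered — the coverage ratio is 88%, not under 70%. So (c) is unavailable.
Exception (d)'s conditions are all satisfied: a current Annual Clearance is held; assessed value is $21,500, meeting the $21,500 threshold. But: (p) operates against (d): a current General Declaration is held. (q), which would lift (p), does not operate here — no current Standing Approval is held. Exception (d) does not apply.
Exception (e) fails — the facility's floor area is 1,300 m², not under 1,150 m².
Every exception is unavailable, so the rule governs.

Yes — Greta's brewery must obtain a discharge permit.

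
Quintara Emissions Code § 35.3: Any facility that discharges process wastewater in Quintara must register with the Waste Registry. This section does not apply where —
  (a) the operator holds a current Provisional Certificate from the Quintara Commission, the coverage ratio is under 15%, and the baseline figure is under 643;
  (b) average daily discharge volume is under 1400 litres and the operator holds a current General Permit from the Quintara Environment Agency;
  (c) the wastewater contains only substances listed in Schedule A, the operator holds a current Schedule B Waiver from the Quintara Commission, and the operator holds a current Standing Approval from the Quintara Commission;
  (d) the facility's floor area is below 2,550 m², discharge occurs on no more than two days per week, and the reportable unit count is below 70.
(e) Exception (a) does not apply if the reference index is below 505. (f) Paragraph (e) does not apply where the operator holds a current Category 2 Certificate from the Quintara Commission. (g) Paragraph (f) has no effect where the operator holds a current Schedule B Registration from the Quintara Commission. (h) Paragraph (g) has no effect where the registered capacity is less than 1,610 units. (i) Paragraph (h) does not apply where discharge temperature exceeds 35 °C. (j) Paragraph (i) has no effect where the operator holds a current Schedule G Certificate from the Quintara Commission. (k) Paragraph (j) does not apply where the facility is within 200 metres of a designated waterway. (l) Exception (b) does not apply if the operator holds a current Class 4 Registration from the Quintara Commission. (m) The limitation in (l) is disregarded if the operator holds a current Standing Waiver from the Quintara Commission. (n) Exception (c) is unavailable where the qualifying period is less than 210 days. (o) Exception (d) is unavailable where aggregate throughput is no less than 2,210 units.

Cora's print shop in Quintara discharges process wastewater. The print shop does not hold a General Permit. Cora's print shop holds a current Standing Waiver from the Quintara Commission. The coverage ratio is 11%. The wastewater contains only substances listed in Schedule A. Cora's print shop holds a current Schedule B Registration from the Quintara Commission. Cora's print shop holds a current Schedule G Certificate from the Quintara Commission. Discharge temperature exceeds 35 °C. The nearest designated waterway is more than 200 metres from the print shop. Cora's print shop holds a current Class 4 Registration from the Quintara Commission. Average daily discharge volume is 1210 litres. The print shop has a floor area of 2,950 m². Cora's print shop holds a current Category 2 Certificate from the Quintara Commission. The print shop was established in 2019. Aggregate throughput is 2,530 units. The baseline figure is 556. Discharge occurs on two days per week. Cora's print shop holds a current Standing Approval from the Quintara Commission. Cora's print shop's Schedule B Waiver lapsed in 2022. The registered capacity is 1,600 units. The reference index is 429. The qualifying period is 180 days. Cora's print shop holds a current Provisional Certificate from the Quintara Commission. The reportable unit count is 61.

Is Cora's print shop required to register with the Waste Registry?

Exception (a) is satisfied on its face — a current Provisional Certificate is held; the coverage ratio is 11%, under the 15% limit; the baseline figure is 556, under the 643 limit. Applying paragraphs (e)–(k): (e) is triggered (the reference index is 429, below the 505 limit), but is displaced by (f): (f) operates — a current Category 2 Certificate is held. (g) is engaged (a current Schedule B Registration is held), but is itself disapplied by (h): (h) operates against (g): the registered capacity is 1,600 units, less than the 1,610 units limit. (i) would limit (h) — discharge temperature exceeds 35 °C — but (j) sets (i) aside: (j) operates — a current Schedule G Certificate is held. (k) is not engaged (the print shop is more than 200 m from any designated waterway), so (j) stands. Exception (a) stands.
Exception (b) does not apply: no General Permit is held.
Exception (c) does not apply: the Schedule B Waiver is not current.
Exception (d) does not apply: the facility's floor area is 2,950 m², not below 2,550 m².

No — exception (a) applies; Cora's print shop is not required to register with the Waste Registry.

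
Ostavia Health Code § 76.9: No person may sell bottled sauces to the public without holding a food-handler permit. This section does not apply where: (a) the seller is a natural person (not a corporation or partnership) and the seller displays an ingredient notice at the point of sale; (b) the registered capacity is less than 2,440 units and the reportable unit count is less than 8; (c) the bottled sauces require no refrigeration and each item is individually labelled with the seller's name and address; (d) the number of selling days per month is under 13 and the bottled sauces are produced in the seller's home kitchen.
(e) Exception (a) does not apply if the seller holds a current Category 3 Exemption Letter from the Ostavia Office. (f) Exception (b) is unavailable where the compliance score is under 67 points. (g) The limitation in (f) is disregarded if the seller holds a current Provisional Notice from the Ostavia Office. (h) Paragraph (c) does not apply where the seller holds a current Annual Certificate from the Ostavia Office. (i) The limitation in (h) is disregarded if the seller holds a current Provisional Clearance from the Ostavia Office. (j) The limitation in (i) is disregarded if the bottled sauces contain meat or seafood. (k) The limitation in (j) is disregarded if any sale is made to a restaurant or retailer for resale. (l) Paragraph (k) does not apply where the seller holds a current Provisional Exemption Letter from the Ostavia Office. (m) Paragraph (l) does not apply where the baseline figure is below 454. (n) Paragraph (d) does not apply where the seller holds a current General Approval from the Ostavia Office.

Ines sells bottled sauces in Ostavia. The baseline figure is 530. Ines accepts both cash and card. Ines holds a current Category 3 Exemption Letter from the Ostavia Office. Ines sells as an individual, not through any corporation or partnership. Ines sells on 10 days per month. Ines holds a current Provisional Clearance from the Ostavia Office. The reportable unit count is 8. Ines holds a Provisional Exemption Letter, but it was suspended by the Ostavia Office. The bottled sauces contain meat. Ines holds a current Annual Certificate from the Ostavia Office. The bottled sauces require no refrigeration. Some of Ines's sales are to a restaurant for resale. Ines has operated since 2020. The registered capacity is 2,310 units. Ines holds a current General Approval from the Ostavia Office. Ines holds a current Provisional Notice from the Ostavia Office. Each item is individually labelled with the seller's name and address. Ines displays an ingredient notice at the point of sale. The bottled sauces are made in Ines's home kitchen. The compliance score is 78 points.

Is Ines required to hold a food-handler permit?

No — exception (c) applies; Ines is not required to hold a food-handler permit.

All of (a)'s requirements are met (the seller is a natural person; an ingredient notice is displayed). However, paragraph (e) must be considered: (e) operates against (a): a current Category 3 Exemption Letter is held. (a) is therefore removed.
Exception (b) requires that the reportable unit count is less than 8; but the reportable unit count is 8, not less than 8, so (b) is unavailable.
Exception (c) is satisfied on its face — the bottled sauces are shelf-stable; items are individually labelled. Under paragraphs (h)–(m): (h) would limit (c) — a current Annual Certificate is held — but (i) sets (h) aside: (i) is triggered — a current Provisional Clearance is held. (j) is triggered (the bottled sauces contain meat), but is itself disapplied by (k): (k) operates against (j): some sales are to a restaurant for resale. (l), which would lift (k), is not engaged — no current Provisional Exemption Letter is held. Exception (c) stands.
Exception (d): the number of selling days per month is 10, under the 13 limit; the bottled sauces are home-kitchen produced — every condition holds. However, paragraph (n) must be considered: (n) operates against (d): a current General Approval is held. Exception (d) does not apply.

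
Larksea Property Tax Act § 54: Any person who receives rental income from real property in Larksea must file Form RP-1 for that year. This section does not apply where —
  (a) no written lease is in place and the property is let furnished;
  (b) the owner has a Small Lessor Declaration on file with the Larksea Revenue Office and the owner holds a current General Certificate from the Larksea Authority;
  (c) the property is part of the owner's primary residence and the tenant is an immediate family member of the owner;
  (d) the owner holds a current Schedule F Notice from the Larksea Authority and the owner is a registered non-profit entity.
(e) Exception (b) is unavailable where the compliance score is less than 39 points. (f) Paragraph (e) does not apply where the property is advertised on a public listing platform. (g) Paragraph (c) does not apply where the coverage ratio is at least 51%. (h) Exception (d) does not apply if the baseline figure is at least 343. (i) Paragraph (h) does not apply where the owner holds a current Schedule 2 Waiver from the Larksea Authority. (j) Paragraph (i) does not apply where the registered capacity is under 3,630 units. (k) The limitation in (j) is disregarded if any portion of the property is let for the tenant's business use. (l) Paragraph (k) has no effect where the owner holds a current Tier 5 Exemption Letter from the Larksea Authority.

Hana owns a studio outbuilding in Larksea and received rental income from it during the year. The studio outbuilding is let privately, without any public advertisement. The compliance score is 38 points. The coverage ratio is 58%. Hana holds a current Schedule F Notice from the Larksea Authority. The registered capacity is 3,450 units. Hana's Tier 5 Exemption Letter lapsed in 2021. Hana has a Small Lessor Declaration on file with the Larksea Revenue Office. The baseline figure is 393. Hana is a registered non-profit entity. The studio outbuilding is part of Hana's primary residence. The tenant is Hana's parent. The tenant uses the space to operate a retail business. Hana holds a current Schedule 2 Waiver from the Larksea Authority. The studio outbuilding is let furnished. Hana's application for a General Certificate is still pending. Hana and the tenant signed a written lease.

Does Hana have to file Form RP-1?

No — exception (d) applies; Hana is not required to file Form RP-1.

Exception (a) requires that no written lease is in place; but a written lease is in place, so (a) is unavailable.
Exception (b) fails — no current General Certificate is held.
Exception (c): the studio outbuilding is part of the primary residence; the tenant is an immediate family member — every condition holds. Turning to paragraph (g): (g) is engaged — the coverage ratio is 58%, meeting the 51% threshold. Exception (c) does not apply.
Exception (d) is satisfied on its face — a current Schedule F Notice is held; Hana is a registered non-profit. Considering the limiting provisions: (h) is engaged (the baseline figure is 393, meeting the 343 threshold), but yields to (i): (i) operates against (h): a current Schedule 2 Waiver is held. (j) would limit (i) — the registered capacity is 3,450 units, under the 3,630 units limit — but (k) sets (j) aside: (k) is triggered — the space is let for business use. (l), which would lift (k), is not triggered — there is no Tier 5 Exemption Letter in force. (d) remains available.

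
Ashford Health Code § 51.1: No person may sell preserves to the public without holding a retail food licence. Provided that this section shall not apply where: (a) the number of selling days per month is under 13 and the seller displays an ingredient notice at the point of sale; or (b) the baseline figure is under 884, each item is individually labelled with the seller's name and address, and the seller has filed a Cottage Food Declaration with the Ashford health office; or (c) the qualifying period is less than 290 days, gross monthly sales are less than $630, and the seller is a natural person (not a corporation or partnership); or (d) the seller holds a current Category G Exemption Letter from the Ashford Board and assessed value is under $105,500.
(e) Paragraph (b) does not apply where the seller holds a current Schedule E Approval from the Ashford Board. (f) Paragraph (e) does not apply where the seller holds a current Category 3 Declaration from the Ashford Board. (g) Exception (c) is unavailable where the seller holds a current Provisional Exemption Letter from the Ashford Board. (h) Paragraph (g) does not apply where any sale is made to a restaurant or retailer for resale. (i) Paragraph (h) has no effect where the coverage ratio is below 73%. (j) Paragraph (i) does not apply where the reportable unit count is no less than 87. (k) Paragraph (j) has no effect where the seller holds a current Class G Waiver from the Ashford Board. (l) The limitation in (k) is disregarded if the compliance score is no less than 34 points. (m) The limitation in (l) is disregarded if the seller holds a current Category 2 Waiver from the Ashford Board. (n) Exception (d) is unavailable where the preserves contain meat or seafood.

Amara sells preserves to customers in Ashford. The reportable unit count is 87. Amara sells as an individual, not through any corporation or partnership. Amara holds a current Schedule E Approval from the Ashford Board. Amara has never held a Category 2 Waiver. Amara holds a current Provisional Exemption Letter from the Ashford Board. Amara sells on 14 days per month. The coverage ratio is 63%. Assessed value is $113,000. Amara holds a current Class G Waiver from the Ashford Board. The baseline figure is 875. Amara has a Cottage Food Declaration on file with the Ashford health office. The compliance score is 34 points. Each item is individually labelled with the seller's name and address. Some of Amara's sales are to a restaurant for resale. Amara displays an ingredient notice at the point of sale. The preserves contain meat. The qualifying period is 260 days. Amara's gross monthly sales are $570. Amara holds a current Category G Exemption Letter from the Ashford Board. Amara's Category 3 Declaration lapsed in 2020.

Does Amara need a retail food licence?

Exception (a) requires that the number of selling days per month is under 13; but the number of selling days per month is 14, not under 13, so (a) is unavailable.
Exception (b) is satisfied on its face — the baseline figure is 875, under the 884 limit; items are individually labelled; a Cottage Food Declaration is on file. But: (e) is triggered — a current Schedule E Approval is held. (f) is inapplicable (no current Category 3 Declaration is held), so (e) stands. So (b) is unavailable.
Exception (c) is satisfied on its face — the qualifying period is 260 days, less than the 290 days limit; gross monthly sales are $570, less than the $630 limit; the seller is a natural person. Applying paragraphs (g)–(m): (g) operates (a current Provisional Exemption Letter is held), but is overridden by (h): (h) is triggered — some sales are to a restaurant for resale. (i) would limit (h) — the coverage ratio is 63%, below the 73% limit — but (j) sets (i) aside: (j) is engaged — the reportable unit count is 87, meeting the 87 threshold. (k) applies (a current Class G Waiver is held), but is itself disapplied by (l): (l) operates against (k): the compliance score is 34 points, meeting the 34 points threshold. (m) is inapplicable (no current Category 2 Waiver is held), so (l) stands. (c) remains available.
Exception (d) fails — assessed value is $113,000, not under $105,500.

No — exception (c) applies; Amara is not required to hold a retail food licence.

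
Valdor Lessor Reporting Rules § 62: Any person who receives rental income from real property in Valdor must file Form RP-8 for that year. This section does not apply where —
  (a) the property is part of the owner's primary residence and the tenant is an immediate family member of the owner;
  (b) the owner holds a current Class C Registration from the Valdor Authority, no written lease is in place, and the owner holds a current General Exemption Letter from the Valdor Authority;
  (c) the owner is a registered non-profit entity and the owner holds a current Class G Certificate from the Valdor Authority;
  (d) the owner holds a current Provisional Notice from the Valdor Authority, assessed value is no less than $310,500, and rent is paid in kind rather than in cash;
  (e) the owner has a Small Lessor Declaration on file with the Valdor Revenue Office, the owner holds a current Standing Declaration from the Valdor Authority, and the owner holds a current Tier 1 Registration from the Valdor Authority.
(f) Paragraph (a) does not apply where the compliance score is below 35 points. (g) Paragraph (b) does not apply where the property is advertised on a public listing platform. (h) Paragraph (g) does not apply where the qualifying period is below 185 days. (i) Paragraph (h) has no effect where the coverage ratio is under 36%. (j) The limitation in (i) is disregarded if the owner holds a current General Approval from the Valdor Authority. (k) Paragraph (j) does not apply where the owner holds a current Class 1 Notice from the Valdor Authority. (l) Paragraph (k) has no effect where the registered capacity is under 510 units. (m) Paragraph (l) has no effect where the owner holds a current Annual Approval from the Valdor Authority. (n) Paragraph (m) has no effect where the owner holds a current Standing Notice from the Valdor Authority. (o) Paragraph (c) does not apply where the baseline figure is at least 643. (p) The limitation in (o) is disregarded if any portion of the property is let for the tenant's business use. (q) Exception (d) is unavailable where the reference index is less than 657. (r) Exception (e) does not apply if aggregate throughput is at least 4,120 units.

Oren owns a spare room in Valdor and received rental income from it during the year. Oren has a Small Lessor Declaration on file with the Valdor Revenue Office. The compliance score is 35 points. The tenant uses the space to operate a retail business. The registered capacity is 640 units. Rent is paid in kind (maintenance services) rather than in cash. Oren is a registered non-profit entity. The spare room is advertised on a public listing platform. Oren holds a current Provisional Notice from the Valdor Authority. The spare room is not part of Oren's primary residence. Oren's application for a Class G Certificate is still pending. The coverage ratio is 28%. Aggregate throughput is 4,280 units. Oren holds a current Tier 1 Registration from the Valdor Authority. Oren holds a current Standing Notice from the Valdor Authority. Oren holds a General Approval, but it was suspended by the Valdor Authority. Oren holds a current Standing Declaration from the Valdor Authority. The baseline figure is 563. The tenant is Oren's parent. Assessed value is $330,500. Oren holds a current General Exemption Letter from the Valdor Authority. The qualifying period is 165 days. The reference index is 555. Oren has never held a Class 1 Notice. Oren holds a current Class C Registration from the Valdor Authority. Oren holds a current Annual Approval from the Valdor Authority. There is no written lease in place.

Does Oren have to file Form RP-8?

Yes — Oren must file Form RP-8.

Exception (a) does not apply: the spare room is not part of the primary residence.
Exception (b): a current Class C Registration is held; there is no written lease; a current General Exemption Letter is held — every condition holds. But: (g) applies — the property is publicly advertised. (h) would limit (g) — the qualifying period is 165 days, below the 185 days limit — but (i) sets (h) aside: (i) applies — the coverage ratio is 28%, under the 36% limit. (j) does not operate here (there is no General Approval in force), so (i) stands. (b) is therefore removed.
Exception (c) does not apply: there is no Class G Certificate in force.
Exception (d): a current Provisional Notice is held; assessed value is $330,500, meeting the $310,500 threshold; rent is paid in kind — every condition holds. But: (q) is engaged — the reference index is 555, less than the 657 limit. Exception (d) does not apply.
Exception (e)'s conditions are all satisfied: a Small Lessor Declaration is on file; a current Standing Declaration is held; a current Tier 1 Registration is held. However, paragraph (r) must be considered: (r) operates against (e): aggregate throughput is 4,280 units, meeting the 4,120 units threshold. (e) is therefore removed.
No exception displaces § 62.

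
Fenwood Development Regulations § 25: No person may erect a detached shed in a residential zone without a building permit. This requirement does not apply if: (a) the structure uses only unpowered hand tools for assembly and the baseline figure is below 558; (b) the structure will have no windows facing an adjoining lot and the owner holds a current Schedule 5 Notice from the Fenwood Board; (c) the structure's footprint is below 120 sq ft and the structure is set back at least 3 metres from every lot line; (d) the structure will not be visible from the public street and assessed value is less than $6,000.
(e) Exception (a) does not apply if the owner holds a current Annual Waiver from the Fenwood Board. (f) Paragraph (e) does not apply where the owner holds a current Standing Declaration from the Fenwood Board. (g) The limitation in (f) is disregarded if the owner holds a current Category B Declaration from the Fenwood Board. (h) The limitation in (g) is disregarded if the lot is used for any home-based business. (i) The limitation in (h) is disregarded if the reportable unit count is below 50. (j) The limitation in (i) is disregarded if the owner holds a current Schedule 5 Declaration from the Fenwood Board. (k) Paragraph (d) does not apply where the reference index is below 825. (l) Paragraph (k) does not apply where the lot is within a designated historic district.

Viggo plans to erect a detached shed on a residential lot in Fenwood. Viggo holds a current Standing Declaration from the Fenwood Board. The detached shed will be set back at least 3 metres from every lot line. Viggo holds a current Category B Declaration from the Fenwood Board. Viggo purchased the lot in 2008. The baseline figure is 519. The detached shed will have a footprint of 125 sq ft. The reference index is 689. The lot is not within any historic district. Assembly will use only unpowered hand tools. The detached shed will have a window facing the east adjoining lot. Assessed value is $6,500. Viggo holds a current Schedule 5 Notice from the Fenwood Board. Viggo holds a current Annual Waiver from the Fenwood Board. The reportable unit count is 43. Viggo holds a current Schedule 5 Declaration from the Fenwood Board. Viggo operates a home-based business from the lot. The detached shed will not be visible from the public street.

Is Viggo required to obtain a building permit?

Exception (a): assembly uses only hand tools; the baseline figure is 519, below the 558 limit — every condition holds. Considering the limiting provisions: (e) would limit (a) — a current Annual Waiver is held — but (f) sets (e) aside: (f) operates against (e): a current Standing Declaration is held. (g) would limit (f) — a current Category B Declaration is held — but (h) sets (g) aside: (h) operates — a home-based business operates on the lot. (i) is triggered (the reportable unit count is 43, below the 50 limit), but is itself disapplied by (j): (j) operates against (i): a current Schedule 5 Declaration is held. So (a) applies.
Exception (b) requires that the structure will have no windows facing an adjoining lot; but a window faces an adjoining lot, so (b) is unavailable.
Exception (c) requires that the structure's footprint is below 120 sq ft; but the structure's footprint is 125 sq ft, not below 120 sq ft, so (c) is unavailable.
Exception (d) requires that assessed value is less than $6,000; but assessed value is $6,500, not less than $6,000, so (d) is unavailable.

No — exception (a) applies; Viggo does not need a building permit.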